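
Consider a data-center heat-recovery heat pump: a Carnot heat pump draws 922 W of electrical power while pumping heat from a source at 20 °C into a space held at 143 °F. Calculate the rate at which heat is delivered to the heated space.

Q̇_H ≈ 7410 W

T_H = 143 °F → (143 − 32) × 5/9 = 61.67 °C = 334.82 K.
T_C = 20 °C → 20 + 273.15 = 293.15 K.
Reversible heating COP: COP_HP = T_H/(T_H − T_C) = 334.82/41.67 = 8.0356.
Q_H = COP_HP · W = 8.0356 × 922 = 7410 W.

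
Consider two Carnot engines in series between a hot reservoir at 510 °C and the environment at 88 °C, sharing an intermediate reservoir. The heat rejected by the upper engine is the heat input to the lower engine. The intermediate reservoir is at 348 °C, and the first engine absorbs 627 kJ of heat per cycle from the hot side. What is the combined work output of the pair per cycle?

T_H = 510 °C → 510 + 273.15 = 783.15 K.
T_C = 88 °C → 88 + 273.15 = 361.15 K.
Two reversible stages in series are equivalent to a single Carnot engine between T_H and T_C, so η_total = 1 − T_C/T_H = 1 − 361.15/783.15 = 0.5388.
W_total = η_total · Q_H = 0.5388 × 627 = 337.9 kJ.

W_total ≈ 337.9 kJ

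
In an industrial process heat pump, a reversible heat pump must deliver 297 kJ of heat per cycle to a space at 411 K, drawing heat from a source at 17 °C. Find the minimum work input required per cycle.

T_C = 17 °C → 17 + 273.15 = 290.15 K.
Reversible heating COP: COP_HP = T_H/(T_H − T_C) = 411.00/120.85 = 3.4009.
W = Q_H/COP_HP = 297/3.4009 = 87.3 kJ.

W_in ≈ 87.3 kJ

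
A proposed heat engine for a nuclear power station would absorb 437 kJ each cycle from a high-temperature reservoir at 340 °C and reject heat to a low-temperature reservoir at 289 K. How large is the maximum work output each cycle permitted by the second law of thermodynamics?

T_H = 340 °C → 340 + 273.15 = 613.15 K.
The upper bound on efficiency is η_max = 1 − T_C/T_H = 1 − 289.00/613.15 = 0.5287.
W_max = η_max · Q_H = 0.5287 × 437 = 231 kJ.

W_max ≈ 231 kJ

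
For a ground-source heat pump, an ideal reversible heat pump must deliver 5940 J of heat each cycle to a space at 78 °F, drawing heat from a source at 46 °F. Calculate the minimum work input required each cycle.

T_H = 78 °F → (78 − 32) × 5/9 = 25.56 °C = 298.71 K.
T_C = 46 °F → (46 − 32) × 5/9 = 7.78 °C = 280.93 K.
The Carnot heat-pump COP is COP_HP = T_H/(T_H − T_C) = 298.71/17.78 = 16.8022.
W = Q_H/COP_HP = 5940/16.8022 = 353.5 J.

W_in ≈ 353.5 J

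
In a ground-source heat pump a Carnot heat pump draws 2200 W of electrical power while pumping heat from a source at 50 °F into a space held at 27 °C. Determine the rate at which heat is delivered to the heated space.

T_H = 27 °C → 27 + 273.15 = 300.15 K.
T_C = 50 °F → (50 − 32) × 5/9 = 10.00 °C = 283.15 K.
For a reversible heat pump, COP_HP = T_H/(T_H − T_C) = 300.15/17.00 = 17.6559.
Q_H = COP_HP · W = 17.6559 × 2200 = 38840 W.

Q̇_H ≈ 38840 W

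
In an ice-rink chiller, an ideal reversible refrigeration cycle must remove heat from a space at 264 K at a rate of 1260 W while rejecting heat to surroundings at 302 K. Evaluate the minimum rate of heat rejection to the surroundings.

Q̇_H ≈ 1441 W

For a reversible cycle Q_H/Q_C = T_H/T_C, so Q_H = Q_C·T_H/T_C = 1260 × 302.00/264.00 = 1441 W.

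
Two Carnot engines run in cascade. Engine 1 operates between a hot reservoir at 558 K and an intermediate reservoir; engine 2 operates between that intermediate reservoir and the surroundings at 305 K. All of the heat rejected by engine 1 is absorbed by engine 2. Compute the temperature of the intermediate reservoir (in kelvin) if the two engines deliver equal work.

T_m ≈ 431.5 K

For reversible stages Q_m = Q_H·(T_m/T_H). Setting W₁ = Q_H(1 − T_m/T_H) equal to W₂ = Q_m(1 − T_C/T_m) = Q_H·(T_m − T_C)/T_H gives T_H − T_m = T_m − T_C, so T_m = (T_H + T_C)/2 = (558.00 + 305.00)/2 = 431.5 K.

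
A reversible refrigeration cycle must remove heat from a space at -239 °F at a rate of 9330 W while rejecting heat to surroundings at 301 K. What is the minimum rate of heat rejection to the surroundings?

T_C = -239 °F → (-239 − 32) × 5/9 = -150.56 °C = 122.59 K.
For a reversible cycle Q_H/Q_C = T_H/T_C, so Q_H = Q_C·T_H/T_C = 9330 × 301.00/122.59 = 22900 W.

Q̇_H ≈ 22900 W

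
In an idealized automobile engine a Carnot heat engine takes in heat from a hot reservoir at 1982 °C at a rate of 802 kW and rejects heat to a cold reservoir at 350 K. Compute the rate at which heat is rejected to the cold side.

T_H = 1982 °C → 1982 + 273.15 = 2255.15 K.
For a reversible engine, η = 1 − T_C/T_H = 1 − 350.00/2255.15 = 0.8448.
For a reversible cycle Q_C/Q_H = T_C/T_H, so Q_C = 802 × 350.00/2255.15 = 124 kW.

Q̇_C ≈ 124 kW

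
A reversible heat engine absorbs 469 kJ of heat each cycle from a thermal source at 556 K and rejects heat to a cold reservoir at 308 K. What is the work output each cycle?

W ≈ 209 kJ

Carnot efficiency: η = 1 − T_C/T_H = 1 − 308.00/556.00 = 0.4460.
W = η·Q_H = 0.4460 × 469 = 209 kJ.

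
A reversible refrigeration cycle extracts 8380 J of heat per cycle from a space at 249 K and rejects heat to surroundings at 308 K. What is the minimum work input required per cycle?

W_in ≈ 1986 J

For a reversible refrigerator, COP_R = T_C/(T_H − T_C) = 249.00/59.00 = 4.2203.
W = Q_C/COP_R = 8380/4.2203 = 1986 J.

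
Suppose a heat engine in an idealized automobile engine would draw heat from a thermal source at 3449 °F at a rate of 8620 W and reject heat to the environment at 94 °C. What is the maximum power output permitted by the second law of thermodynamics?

Ẇ_max ≈ 7163 W

T_H = 3449 °F → (3449 − 32) × 5/9 = 1898.33 °C = 2171.48 K.
T_C = 94 °C → 94 + 273.15 = 367.15 K.
The upper bound on efficiency is η_max = 1 − T_C/T_H = 1 − 367.15/2171.48 = 0.8309.
W_max = η_max · Q_H = 0.8309 × 8620 = 7163 W.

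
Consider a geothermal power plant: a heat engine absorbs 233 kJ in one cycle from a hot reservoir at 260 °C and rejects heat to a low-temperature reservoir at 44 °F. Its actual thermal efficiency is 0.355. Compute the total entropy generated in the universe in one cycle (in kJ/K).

T_H = 260 °C → 260 + 273.15 = 533.15 K.
T_C = 44 °F → (44 − 32) × 5/9 = 6.67 °C = 279.82 K.
W = η·Q_H = 0.355 × 233 = 82.71 kJ, so Q_C = Q_H − W = 150.3 kJ.
Reservoir entropy changes: ΔS_H = −Q_H/T_H = −233/533.15 = -0.4370 kJ/K and ΔS_C = +Q_C/T_C = 150.3/279.82 = 0.5371 kJ/K.
ΔS_univ = −Q_H/T_H + Q_C/T_C = 0.1001 kJ/K (> 0, since η = 0.355 < η_Carnot = 0.475).

ΔS_univ ≈ 0.1001 kJ/K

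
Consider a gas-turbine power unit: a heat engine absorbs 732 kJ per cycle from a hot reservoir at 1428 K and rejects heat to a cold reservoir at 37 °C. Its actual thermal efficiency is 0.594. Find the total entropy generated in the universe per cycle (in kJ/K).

T_C = 37 °C → 37 + 273.15 = 310.15 K.
W = η·Q_H = 0.594 × 732 = 434.8 kJ, so Q_C = Q_H − W = 297.2 kJ.
Entropy balance on the reservoirs: −Q_H/T_H = -0.5126 kJ/K, +Q_C/T_C = 0.9582 kJ/K.
ΔS_univ = −Q_H/T_H + Q_C/T_C = 0.4456 kJ/K (> 0, since η = 0.594 < η_Carnot = 0.783).

ΔS_univ ≈ 0.4456 kJ/K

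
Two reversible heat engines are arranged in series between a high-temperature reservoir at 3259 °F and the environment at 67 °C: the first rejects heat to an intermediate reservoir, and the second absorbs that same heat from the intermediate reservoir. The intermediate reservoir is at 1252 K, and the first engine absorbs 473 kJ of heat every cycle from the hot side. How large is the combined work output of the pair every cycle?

T_H = 3259 °F → (3259 − 32) × 5/9 = 1792.78 °C = 2065.93 K.
T_C = 67 °C → 67 + 273.15 = 340.15 K.
Two reversible stages in series are equivalent to a single Carnot engine between T_H and T_C, so η_total = 1 − T_C/T_H = 1 − 340.15/2065.93 = 0.8354.
W_total = η_total · Q_H = 0.8354 × 473 = 395 kJ.

W_total ≈ 395 kJ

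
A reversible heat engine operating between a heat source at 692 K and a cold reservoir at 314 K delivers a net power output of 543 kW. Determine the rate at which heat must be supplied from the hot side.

Carnot efficiency: η = 1 − T_C/T_H = 1 − 314.00/692.00 = 0.5462.
Q_H = W/η = 543/0.5462 = 994 kW.

Q̇_H ≈ 994 kW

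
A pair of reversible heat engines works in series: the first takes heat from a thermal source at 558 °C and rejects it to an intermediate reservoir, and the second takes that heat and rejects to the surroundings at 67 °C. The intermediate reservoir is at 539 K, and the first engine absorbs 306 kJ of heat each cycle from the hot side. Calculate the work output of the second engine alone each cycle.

T_H = 558 °C → 558 + 273.15 = 831.15 K.
T_C = 67 °C → 67 + 273.15 = 340.15 K.
Heat entering the second stage: Q_m = Q_H·(T_m/T_H) = 306 × 539.00/831.15 = 198 kJ.
Second-stage efficiency η₂ = 1 − T_C/T_m = 1 − 340.15/539.00 = 0.3689, so W₂ = η₂·Q_m = 73.2 kJ.

W₂ ≈ 73.2 kJ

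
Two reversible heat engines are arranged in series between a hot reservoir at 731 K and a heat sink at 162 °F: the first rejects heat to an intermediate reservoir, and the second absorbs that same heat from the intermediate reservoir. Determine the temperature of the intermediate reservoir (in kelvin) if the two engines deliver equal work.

T_C = 162 °F → (162 − 32) × 5/9 = 72.22 °C = 345.37 K.
For reversible stages Q_m = Q_H·(T_m/T_H). Setting W₁ = Q_H(1 − T_m/T_H) equal to W₂ = Q_m(1 − T_C/T_m) = Q_H·(T_m − T_C)/T_H gives T_H − T_m = T_m − T_C, so T_m = (T_H + T_C)/2 = (731.00 + 345.37)/2 = 538 K.

T_m ≈ 538 K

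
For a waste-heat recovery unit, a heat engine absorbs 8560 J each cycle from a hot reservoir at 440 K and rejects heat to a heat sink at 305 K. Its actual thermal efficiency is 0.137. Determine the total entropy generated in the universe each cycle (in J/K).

W = η·Q_H = 0.137 × 8560 = 1173 J, so Q_C = Q_H − W = 7387 J.
Reservoir entropy changes: ΔS_H = −Q_H/T_H = −8560/440.00 = -19.45 J/K and ΔS_C = +Q_C/T_C = 7387/305.00 = 24.22 J/K.
ΔS_univ = −Q_H/T_H + Q_C/T_C = 4.766 J/K (> 0, since η = 0.137 < η_Carnot = 0.307).

ΔS_univ ≈ 4.766 J/K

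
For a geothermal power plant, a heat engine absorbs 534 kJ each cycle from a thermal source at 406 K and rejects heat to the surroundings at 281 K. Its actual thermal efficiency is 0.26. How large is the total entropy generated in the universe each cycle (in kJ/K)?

ΔS_univ ≈ 0.0910 kJ/K

W = η·Q_H = 0.26 × 534 = 138.8 kJ, so Q_C = Q_H − W = 395.2 kJ.
Entropy balance on the reservoirs: −Q_H/T_H = -1.315 kJ/K, +Q_C/T_C = 1.406 kJ/K.
ΔS_univ = −Q_H/T_H + Q_C/T_C = 0.0910 kJ/K (> 0, since η = 0.26 < η_Carnot = 0.308).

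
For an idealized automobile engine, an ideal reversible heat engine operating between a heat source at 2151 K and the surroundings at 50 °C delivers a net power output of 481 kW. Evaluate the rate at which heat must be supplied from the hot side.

T_C = 50 °C → 50 + 273.15 = 323.15 K.
Since the cycle is reversible, η = 1 − T_C/T_H = 1 − 323.15/2151.00 = 0.8498.
Q_H = W/η = 481/0.8498 = 566.0 kW.

Q̇_H ≈ 566.0 kW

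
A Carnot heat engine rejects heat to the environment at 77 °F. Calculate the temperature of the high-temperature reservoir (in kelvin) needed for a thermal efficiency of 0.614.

T_C = 77 °F → (77 − 32) × 5/9 = 25.00 °C = 298.15 K.
From η = 1 − T_C/T_H, solving for T_H gives T_H = T_C/(1 − η) = 298.15/(1 − 0.614) = 772 K.

T_H ≈ 772 K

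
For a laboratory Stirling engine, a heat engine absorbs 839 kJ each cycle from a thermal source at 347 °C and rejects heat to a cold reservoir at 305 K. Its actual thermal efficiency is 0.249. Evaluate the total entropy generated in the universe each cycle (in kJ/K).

ΔS_univ ≈ 0.713 kJ/K

T_H = 347 °C → 347 + 273.15 = 620.15 K.
W = η·Q_H = 0.249 × 839 = 208.9 kJ, so Q_C = Q_H − W = 630.1 kJ.
The hot reservoir loses entropy Q_H/T_H = 839/620.15 = 1.353 kJ/K; the cold reservoir gains Q_C/T_C = 630.1/305.00 = 2.066 kJ/K.
ΔS_univ = −Q_H/T_H + Q_C/T_C = 0.713 kJ/K (> 0, since η = 0.249 < η_Carnot = 0.508).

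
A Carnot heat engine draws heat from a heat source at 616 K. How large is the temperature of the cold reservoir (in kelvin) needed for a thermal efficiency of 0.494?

From η = 1 − T_C/T_H, T_C = T_H·(1 − η) = 616.00 × (1 − 0.494) = 311.7 K.

T_C ≈ 311.7 K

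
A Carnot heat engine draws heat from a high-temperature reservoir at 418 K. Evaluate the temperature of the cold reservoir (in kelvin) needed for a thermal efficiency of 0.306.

T_C ≈ 290 K

From η = 1 − T_C/T_H, T_C = T_H·(1 − η) = 418.00 × (1 − 0.306) = 290 K.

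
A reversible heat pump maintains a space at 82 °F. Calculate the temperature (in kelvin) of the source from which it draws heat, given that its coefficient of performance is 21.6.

T_C ≈ 287 K

T_H = 82 °F → (82 − 32) × 5/9 = 27.78 °C = 300.93 K.
COP_HP = T_H/(T_H − T_C) ⇒ T_C = T_H·(COP_HP − 1)/COP_HP = 300.93 × (21.6 − 1)/21.6 = 287 K.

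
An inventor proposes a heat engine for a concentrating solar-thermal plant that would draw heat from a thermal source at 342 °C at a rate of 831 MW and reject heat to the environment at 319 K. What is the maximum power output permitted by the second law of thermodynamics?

Ẇ_max ≈ 400.1 MW

T_H = 342 °C → 342 + 273.15 = 615.15 K.
No engine can exceed the Carnot limit: η_max = 1 − T_C/T_H = 1 − 319.00/615.15 = 0.4814.
W_max = η_max · Q_H = 0.4814 × 831 = 400.1 MW.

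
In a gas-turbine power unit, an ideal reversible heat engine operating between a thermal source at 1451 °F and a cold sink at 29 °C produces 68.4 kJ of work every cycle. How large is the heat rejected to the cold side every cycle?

Q_C ≈ 27.2 kJ

T_H = 1451 °F → (1451 − 32) × 5/9 = 788.33 °C = 1061.48 K.
T_C = 29 °C → 29 + 273.15 = 302.15 K.
η_rev = 1 − T_C/T_H = 1 − 302.15/1061.48 = 0.7154.
Since Q_C/Q_H = T_C/T_H and Q_H = W/η, Q_C = W·T_C/(T_H − T_C) = 68.4 × 302.15/759.33 = 27.2 kJ.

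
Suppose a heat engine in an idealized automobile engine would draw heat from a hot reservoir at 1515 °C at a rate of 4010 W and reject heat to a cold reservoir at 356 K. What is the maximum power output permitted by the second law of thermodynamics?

T_H = 1515 °C → 1515 + 273.15 = 1788.15 K.
By the Carnot theorem, η_max = 1 − T_C/T_H = 1 − 356.00/1788.15 = 0.8009.
W_max = η_max · Q_H = 0.8009 × 4010 = 3212 W.

Ẇ_max ≈ 3212 W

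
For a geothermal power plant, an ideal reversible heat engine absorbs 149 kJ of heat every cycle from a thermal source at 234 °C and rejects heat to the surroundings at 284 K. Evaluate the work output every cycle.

W ≈ 65.6 kJ

T_H = 234 °C → 234 + 273.15 = 507.15 K.
The Carnot efficiency is η = 1 − T_C/T_H = 1 − 284.00/507.15 = 0.4400.
W = η·Q_H = 0.4400 × 149 = 65.6 kJ.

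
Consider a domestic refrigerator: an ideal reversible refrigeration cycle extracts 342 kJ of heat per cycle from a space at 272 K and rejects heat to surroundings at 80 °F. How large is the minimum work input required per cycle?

W_in ≈ 35.0 kJ

T_H = 80 °F → (80 − 32) × 5/9 = 26.67 °C = 299.82 K.
COP_R = T_C/(T_H − T_C) = 272.00/27.82 = 9.7783.
W = Q_C/COP_R = 342/9.7783 = 35.0 kJ.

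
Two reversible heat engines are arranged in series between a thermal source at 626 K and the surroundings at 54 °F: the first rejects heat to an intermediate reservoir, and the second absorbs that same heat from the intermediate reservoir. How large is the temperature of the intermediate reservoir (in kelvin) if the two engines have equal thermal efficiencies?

T_C = 54 °F → (54 − 32) × 5/9 = 12.22 °C = 285.37 K.
Equal efficiencies require 1 − T_m/T_H = 1 − T_C/T_m, i.e. T_m/T_H = T_C/T_m, so T_m = √(T_H·T_C) = √(626.00 × 285.37) = 422.7 K.

T_m ≈ 422.7 K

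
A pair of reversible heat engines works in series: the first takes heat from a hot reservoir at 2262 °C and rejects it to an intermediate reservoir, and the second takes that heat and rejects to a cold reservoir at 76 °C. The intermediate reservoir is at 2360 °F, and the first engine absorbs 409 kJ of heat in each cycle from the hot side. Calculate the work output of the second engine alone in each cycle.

W₂ ≈ 196 kJ

T_H = 2262 °C → 2262 + 273.15 = 2535.15 K.
T_C = 76 °C → 76 + 273.15 = 349.15 K.
T_m = 2360 °F → (2360 − 32) × 5/9 = 1293.33 °C = 1566.48 K.
Heat entering the second stage: Q_m = Q_H·(T_m/T_H) = 409 × 1566.48/2535.15 = 253 kJ.
Second-stage efficiency η₂ = 1 − T_C/T_m = 1 − 349.15/1566.48 = 0.7771, so W₂ = η₂·Q_m = 196 kJ.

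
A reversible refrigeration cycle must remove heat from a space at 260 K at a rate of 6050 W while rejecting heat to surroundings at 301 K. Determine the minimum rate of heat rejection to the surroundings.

Q̇_H ≈ 7000 W

For a reversible cycle Q_H/Q_C = T_H/T_C, so Q_H = Q_C·T_H/T_C = 6050 × 301.00/260.00 = 7000 W.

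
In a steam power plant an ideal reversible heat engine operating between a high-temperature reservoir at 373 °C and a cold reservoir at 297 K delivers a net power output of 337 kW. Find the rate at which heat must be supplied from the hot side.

Q̇_H ≈ 624 kW

T_H = 373 °C → 373 + 273.15 = 646.15 K.
Carnot efficiency: η = 1 − T_C/T_H = 1 − 297.00/646.15 = 0.5404.
Q_H = W/η = 337/0.5404 = 624 kW.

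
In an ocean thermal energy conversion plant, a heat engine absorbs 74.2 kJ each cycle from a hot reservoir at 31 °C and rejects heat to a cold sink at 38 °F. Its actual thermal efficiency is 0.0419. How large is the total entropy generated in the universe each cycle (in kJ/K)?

T_H = 31 °C → 31 + 273.15 = 304.15 K.
T_C = 38 °F → (38 − 32) × 5/9 = 3.33 °C = 276.48 K.
W = η·Q_H = 0.0419 × 74.2 = 3.109 kJ, so Q_C = Q_H − W = 71.09 kJ.
Reservoir entropy changes: ΔS_H = −Q_H/T_H = −74.2/304.15 = -0.2440 kJ/K and ΔS_C = +Q_C/T_C = 71.09/276.48 = 0.2571 kJ/K.
ΔS_univ = −Q_H/T_H + Q_C/T_C = 0.0132 kJ/K (> 0, since η = 0.0419 < η_Carnot = 0.091).

ΔS_univ ≈ 0.0132 kJ/K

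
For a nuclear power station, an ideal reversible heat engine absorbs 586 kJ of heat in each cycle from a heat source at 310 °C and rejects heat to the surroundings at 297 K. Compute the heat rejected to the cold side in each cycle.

Q_C ≈ 298 kJ

T_H = 310 °C → 310 + 273.15 = 583.15 K.
Since the cycle is reversible, η = 1 − T_C/T_H = 1 − 297.00/583.15 = 0.4907.
For a reversible cycle Q_C/Q_H = T_C/T_H, so Q_C = 586 × 297.00/583.15 = 298 kJ.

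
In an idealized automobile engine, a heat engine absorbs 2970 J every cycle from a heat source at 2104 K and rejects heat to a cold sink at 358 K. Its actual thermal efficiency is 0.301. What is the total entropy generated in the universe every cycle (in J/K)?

ΔS_univ ≈ 4.39 J/K

W = η·Q_H = 0.301 × 2970 = 894.0 J, so Q_C = Q_H − W = 2076 J.
Reservoir entropy changes: ΔS_H = −Q_H/T_H = −2970/2104.00 = -1.412 J/K and ΔS_C = +Q_C/T_C = 2076/358.00 = 5.799 J/K.
ΔS_univ = −Q_H/T_H + Q_C/T_C = 4.39 J/K (> 0, since η = 0.301 < η_Carnot = 0.830).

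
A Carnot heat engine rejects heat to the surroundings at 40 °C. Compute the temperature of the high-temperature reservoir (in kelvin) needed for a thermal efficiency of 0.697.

T_H ≈ 1033 K

T_C = 40 °C → 40 + 273.15 = 313.15 K.
From η = 1 − T_C/T_H, solving for T_H gives T_H = T_C/(1 − η) = 313.15/(1 − 0.697) = 1033 K.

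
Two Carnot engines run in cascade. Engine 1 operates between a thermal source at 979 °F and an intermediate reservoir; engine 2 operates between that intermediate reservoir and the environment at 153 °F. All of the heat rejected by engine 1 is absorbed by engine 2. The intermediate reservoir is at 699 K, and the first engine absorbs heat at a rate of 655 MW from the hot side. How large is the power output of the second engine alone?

T_H = 979 °F → (979 − 32) × 5/9 = 526.11 °C = 799.26 K.
T_C = 153 °F → (153 − 32) × 5/9 = 67.22 °C = 340.37 K.
Heat entering the second stage: Q_m = Q_H·(T_m/T_H) = 655 × 699.00/799.26 = 572.8 MW.
Second-stage efficiency η₂ = 1 − T_C/T_m = 1 − 340.37/699.00 = 0.5131, so W₂ = η₂·Q_m = 293.9 MW.

Ẇ₂ ≈ 293.9 MW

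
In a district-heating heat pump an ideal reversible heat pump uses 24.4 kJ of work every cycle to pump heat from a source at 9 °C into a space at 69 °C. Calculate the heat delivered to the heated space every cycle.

T_H = 69 °C → 69 + 273.15 = 342.15 K.
T_C = 9 °C → 9 + 273.15 = 282.15 K.
For a reversible heat pump, COP_HP = T_H/(T_H − T_C) = 342.15/60.00 = 5.7025.
Q_H = COP_HP · W = 5.7025 × 24.4 = 139 kJ.

Q_H ≈ 139 kJ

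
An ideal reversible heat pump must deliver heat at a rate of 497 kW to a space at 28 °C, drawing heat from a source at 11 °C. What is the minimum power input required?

Ẇ_in ≈ 28.1 kW

T_H = 28 °C → 28 + 273.15 = 301.15 K.
T_C = 11 °C → 11 + 273.15 = 284.15 K.
COP_HP = T_H/(T_H − T_C) = 301.15/17.00 = 17.7147.
W = Q_H/COP_HP = 497/17.7147 = 28.1 kW.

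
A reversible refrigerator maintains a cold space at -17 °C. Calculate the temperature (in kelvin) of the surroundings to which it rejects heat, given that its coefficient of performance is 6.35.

T_H ≈ 296 K

T_C = -17 °C → -17 + 273.15 = 256.15 K.
COP_R = T_C/(T_H − T_C) ⇒ T_H = T_C·(1 + 1/COP_R) = 256.15 × (1 + 1/6.35) = 296 K.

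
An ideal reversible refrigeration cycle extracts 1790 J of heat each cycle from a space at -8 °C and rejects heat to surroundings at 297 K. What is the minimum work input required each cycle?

T_C = -8 °C → -8 + 273.15 = 265.15 K.
COP_R = T_C/(T_H − T_C) = 265.15/31.85 = 8.3250.
W = Q_C/COP_R = 1790/8.3250 = 215 J.

W_in ≈ 215 J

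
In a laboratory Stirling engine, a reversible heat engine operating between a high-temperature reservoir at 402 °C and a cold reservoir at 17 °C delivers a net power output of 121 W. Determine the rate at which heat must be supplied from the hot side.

T_H = 402 °C → 402 + 273.15 = 675.15 K.
T_C = 17 °C → 17 + 273.15 = 290.15 K.
Since the cycle is reversible, η = 1 − T_C/T_H = 1 − 290.15/675.15 = 0.5702.
Q_H = W/η = 121/0.5702 = 212.2 W.

Q̇_H ≈ 212.2 W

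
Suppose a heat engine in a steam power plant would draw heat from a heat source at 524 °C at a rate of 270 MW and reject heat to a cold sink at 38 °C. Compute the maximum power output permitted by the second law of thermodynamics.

T_H = 524 °C → 524 + 273.15 = 797.15 K.
T_C = 38 °C → 38 + 273.15 = 311.15 K.
The second-law ceiling is the Carnot efficiency, η_max = 1 − T_C/T_H = 1 − 311.15/797.15 = 0.6097.
W_max = η_max · Q_H = 0.6097 × 270 = 165 MW.

Ẇ_max ≈ 165 MW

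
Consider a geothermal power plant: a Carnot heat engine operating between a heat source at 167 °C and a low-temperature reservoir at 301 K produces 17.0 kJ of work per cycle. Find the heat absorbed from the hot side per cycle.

Q_H ≈ 53.8 kJ

T_H = 167 °C → 167 + 273.15 = 440.15 K.
The Carnot efficiency is η = 1 − T_C/T_H = 1 − 301.00/440.15 = 0.3161.
Q_H = W/η = 17.0/0.3161 = 53.8 kJ.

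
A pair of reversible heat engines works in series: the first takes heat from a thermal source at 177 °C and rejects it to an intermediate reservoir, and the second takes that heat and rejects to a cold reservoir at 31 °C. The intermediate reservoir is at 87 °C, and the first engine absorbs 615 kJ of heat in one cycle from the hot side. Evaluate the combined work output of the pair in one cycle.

W_total ≈ 199.5 kJ

T_H = 177 °C → 177 + 273.15 = 450.15 K.
T_C = 31 °C → 31 + 273.15 = 304.15 K.
Two reversible stages in series are equivalent to a single Carnot engine between T_H and T_C, so η_total = 1 − T_C/T_H = 1 − 304.15/450.15 = 0.3243.
W_total = η_total · Q_H = 0.3243 × 615 = 199.5 kJ.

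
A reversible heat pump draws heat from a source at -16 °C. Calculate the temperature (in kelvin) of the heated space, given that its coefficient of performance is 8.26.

T_H ≈ 293 K

T_C = -16 °C → -16 + 273.15 = 257.15 K.
COP_HP = T_H/(T_H − T_C) ⇒ T_H = T_C·COP_HP/(COP_HP − 1) = 257.15 × 8.26/(8.26 − 1) = 293 K.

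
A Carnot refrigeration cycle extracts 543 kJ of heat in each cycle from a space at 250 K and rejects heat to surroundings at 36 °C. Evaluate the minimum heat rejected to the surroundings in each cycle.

Q_H ≈ 671 kJ

T_H = 36 °C → 36 + 273.15 = 309.15 K.
For a reversible cycle Q_H/Q_C = T_H/T_C, so Q_H = Q_C·T_H/T_C = 543 × 309.15/250.00 = 671 kJ.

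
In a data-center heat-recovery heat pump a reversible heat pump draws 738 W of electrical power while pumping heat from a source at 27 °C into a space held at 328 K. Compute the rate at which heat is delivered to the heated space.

T_C = 27 °C → 27 + 273.15 = 300.15 K.
Reversible heating COP: COP_HP = T_H/(T_H − T_C) = 328.00/27.85 = 11.7774.
Q_H = COP_HP · W = 11.7774 × 738 = 8690 W.

Q̇_H ≈ 8690 W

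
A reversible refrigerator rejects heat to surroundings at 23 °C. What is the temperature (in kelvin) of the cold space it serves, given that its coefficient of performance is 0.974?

T_C ≈ 146 K

T_H = 23 °C → 23 + 273.15 = 296.15 K.
COP_R = T_C/(T_H − T_C) ⇒ T_C = T_H·COP_R/(1 + COP_R) = 296.15 × 0.974/(1 + 0.974) = 146 K.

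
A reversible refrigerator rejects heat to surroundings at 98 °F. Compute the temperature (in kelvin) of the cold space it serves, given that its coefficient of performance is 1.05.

T_H = 98 °F → (98 − 32) × 5/9 = 36.67 °C = 309.82 K.
COP_R = T_C/(T_H − T_C) ⇒ T_C = T_H·COP_R/(1 + COP_R) = 309.82 × 1.05/(1 + 1.05) = 159 K.

T_C ≈ 159 K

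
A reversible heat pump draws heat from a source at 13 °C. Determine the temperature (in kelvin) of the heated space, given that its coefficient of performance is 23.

T_H ≈ 299 K

T_C = 13 °C → 13 + 273.15 = 286.15 K.
COP_HP = T_H/(T_H − T_C) ⇒ T_H = T_C·COP_HP/(COP_HP − 1) = 286.15 × 23/(23 − 1) = 299 K.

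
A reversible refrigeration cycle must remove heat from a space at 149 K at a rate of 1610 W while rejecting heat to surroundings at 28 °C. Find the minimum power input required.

T_H = 28 °C → 28 + 273.15 = 301.15 K.
Carnot COP: COP_R = T_C/(T_H − T_C) = 149.00/152.15 = 0.9793.
W = Q_C/COP_R = 1610/0.9793 = 1640 W.

Ẇ_in ≈ 1640 W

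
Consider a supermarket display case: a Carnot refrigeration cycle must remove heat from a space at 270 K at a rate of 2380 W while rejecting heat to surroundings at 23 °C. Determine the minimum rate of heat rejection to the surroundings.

T_H = 23 °C → 23 + 273.15 = 296.15 K.
For a reversible cycle Q_H/Q_C = T_H/T_C, so Q_H = Q_C·T_H/T_C = 2380 × 296.15/270.00 = 2610 W.

Q̇_H ≈ 2610 W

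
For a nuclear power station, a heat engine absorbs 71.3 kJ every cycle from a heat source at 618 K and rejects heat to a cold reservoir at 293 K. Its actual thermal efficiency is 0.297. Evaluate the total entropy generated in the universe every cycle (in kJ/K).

W = η·Q_H = 0.297 × 71.3 = 21.18 kJ, so Q_C = Q_H − W = 50.12 kJ.
The hot reservoir loses entropy Q_H/T_H = 71.3/618.00 = 0.1154 kJ/K; the cold reservoir gains Q_C/T_C = 50.12/293.00 = 0.1711 kJ/K.
ΔS_univ = −Q_H/T_H + Q_C/T_C = 0.0557 kJ/K (> 0, since η = 0.297 < η_Carnot = 0.526).

ΔS_univ ≈ 0.0557 kJ/K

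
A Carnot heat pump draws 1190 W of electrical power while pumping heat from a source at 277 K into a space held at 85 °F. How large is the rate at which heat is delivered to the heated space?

T_H = 85 °F → (85 − 32) × 5/9 = 29.44 °C = 302.59 K.
The Carnot heat-pump COP is COP_HP = T_H/(T_H − T_C) = 302.59/25.59 = 11.8227.
Q_H = COP_HP · W = 11.8227 × 1190 = 14100 W.

Q̇_H ≈ 14100 W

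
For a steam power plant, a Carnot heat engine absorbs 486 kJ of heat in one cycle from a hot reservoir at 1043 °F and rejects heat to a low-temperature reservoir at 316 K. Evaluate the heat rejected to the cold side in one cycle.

Q_C ≈ 184 kJ

T_H = 1043 °F → (1043 − 32) × 5/9 = 561.67 °C = 834.82 K.
The Carnot efficiency is η = 1 − T_C/T_H = 1 − 316.00/834.82 = 0.6215.
For a reversible cycle Q_C/Q_H = T_C/T_H, so Q_C = 486 × 316.00/834.82 = 184 kJ.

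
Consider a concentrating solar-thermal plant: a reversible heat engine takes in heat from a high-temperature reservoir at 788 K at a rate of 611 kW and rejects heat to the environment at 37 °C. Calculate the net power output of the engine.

Ẇ ≈ 370.5 kW

T_C = 37 °C → 37 + 273.15 = 310.15 K.
Carnot efficiency: η = 1 − T_C/T_H = 1 − 310.15/788.00 = 0.6064.
W = η·Q_H = 0.6064 × 611 = 370.5 kW.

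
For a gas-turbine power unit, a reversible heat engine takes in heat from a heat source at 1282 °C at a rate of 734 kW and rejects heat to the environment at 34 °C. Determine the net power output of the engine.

T_H = 1282 °C → 1282 + 273.15 = 1555.15 K.
T_C = 34 °C → 34 + 273.15 = 307.15 K.
The Carnot efficiency is η = 1 − T_C/T_H = 1 − 307.15/1555.15 = 0.8025.
W = η·Q_H = 0.8025 × 734 = 589 kW.

Ẇ ≈ 589 kW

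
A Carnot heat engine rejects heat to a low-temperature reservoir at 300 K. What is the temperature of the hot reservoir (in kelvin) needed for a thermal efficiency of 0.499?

T_H ≈ 598.8 K

From η = 1 − T_C/T_H, solving for T_H gives T_H = T_C/(1 − η) = 300.00/(1 − 0.499) = 598.8 K.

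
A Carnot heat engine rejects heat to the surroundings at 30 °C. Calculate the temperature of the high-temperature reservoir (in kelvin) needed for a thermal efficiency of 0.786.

T_H ≈ 1420 K

T_C = 30 °C → 30 + 273.15 = 303.15 K.
From η = 1 − T_C/T_H, solving for T_H gives T_H = T_C/(1 − η) = 303.15/(1 − 0.786) = 1420 K.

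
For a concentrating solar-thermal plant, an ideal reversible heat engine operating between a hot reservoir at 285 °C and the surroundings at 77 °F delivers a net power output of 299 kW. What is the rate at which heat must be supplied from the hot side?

Q̇_H ≈ 642 kW

T_H = 285 °C → 285 + 273.15 = 558.15 K.
T_C = 77 °F → (77 − 32) × 5/9 = 25.00 °C = 298.15 K.
For a reversible engine, η = 1 − T_C/T_H = 1 − 298.15/558.15 = 0.4658.
Q_H = W/η = 299/0.4658 = 642 kW.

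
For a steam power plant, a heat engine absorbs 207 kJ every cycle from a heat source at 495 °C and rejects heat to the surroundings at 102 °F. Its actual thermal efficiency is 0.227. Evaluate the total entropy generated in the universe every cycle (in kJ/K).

ΔS_univ ≈ 0.243 kJ/K

T_H = 495 °C → 495 + 273.15 = 768.15 K.
T_C = 102 °F → (102 − 32) × 5/9 = 38.89 °C = 312.04 K.
W = η·Q_H = 0.227 × 207 = 46.99 kJ, so Q_C = Q_H − W = 160.0 kJ.
The hot reservoir loses entropy Q_H/T_H = 207/768.15 = 0.2695 kJ/K; the cold reservoir gains Q_C/T_C = 160.0/312.04 = 0.5128 kJ/K.
ΔS_univ = −Q_H/T_H + Q_C/T_C = 0.243 kJ/K (> 0, since η = 0.227 < η_Carnot = 0.594).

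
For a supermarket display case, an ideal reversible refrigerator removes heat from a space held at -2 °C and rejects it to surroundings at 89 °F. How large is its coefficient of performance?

COP_R ≈ 8.05

T_H = 89 °F → (89 − 32) × 5/9 = 31.67 °C = 304.82 K.
T_C = -2 °C → -2 + 273.15 = 271.15 K.
Carnot COP: COP_R = T_C/(T_H − T_C) = 271.15/(304.82 − 271.15) = 8.05.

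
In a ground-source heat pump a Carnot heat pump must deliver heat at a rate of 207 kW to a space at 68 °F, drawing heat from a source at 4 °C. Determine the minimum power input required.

Ẇ_in ≈ 11.3 kW

T_H = 68 °F → (68 − 32) × 5/9 = 20.00 °C = 293.15 K.
T_C = 4 °C → 4 + 273.15 = 277.15 K.
COP_HP = T_H/(T_H − T_C) = 293.15/16.00 = 18.3219.
W = Q_H/COP_HP = 207/18.3219 = 11.3 kW.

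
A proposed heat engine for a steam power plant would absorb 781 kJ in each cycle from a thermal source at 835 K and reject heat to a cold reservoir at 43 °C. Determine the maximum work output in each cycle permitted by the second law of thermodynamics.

T_C = 43 °C → 43 + 273.15 = 316.15 K.
By the Carnot theorem, η_max = 1 − T_C/T_H = 1 − 316.15/835.00 = 0.6214.
W_max = η_max · Q_H = 0.6214 × 781 = 485.3 kJ.

W_max ≈ 485.3 kJ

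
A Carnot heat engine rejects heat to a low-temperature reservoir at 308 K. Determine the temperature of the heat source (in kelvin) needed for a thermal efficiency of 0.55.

T_H ≈ 684 K

From η = 1 − T_C/T_H, solving for T_H gives T_H = T_C/(1 − η) = 308.00/(1 − 0.55) = 684 K.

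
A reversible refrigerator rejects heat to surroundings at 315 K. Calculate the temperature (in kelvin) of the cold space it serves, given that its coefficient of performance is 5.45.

COP_R = T_C/(T_H − T_C) ⇒ T_C = T_H·COP_R/(1 + COP_R) = 315.00 × 5.45/(1 + 5.45) = 266.2 K.

T_C ≈ 266.2 K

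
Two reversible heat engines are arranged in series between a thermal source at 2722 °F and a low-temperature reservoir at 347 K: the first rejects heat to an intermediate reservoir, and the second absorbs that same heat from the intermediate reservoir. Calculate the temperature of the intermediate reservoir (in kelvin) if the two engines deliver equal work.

T_H = 2722 °F → (2722 − 32) × 5/9 = 1494.44 °C = 1767.59 K.
For reversible stages Q_m = Q_H·(T_m/T_H). Setting W₁ = Q_H(1 − T_m/T_H) equal to W₂ = Q_m(1 − T_C/T_m) = Q_H·(T_m − T_C)/T_H gives T_H − T_m = T_m − T_C, so T_m = (T_H + T_C)/2 = (1767.59 + 347.00)/2 = 1060 K.

T_m ≈ 1060 K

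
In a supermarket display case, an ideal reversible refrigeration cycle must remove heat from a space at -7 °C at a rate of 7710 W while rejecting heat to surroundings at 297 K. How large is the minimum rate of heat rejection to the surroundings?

T_C = -7 °C → -7 + 273.15 = 266.15 K.
For a reversible cycle Q_H/Q_C = T_H/T_C, so Q_H = Q_C·T_H/T_C = 7710 × 297.00/266.15 = 8600 W.

Q̇_H ≈ 8600 W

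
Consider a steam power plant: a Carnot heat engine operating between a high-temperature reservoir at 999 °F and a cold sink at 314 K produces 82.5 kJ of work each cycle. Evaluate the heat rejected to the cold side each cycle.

Q_C ≈ 52.2 kJ

T_H = 999 °F → (999 − 32) × 5/9 = 537.22 °C = 810.37 K.
Carnot efficiency: η = 1 − T_C/T_H = 1 − 314.00/810.37 = 0.6125.
Since Q_C/Q_H = T_C/T_H and Q_H = W/η, Q_C = W·T_C/(T_H − T_C) = 82.5 × 314.00/496.37 = 52.2 kJ.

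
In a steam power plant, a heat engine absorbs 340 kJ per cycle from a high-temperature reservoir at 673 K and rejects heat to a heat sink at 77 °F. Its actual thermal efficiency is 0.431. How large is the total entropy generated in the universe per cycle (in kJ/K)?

ΔS_univ ≈ 0.144 kJ/K

T_C = 77 °F → (77 − 32) × 5/9 = 25.00 °C = 298.15 K.
W = η·Q_H = 0.431 × 340 = 146.5 kJ, so Q_C = Q_H − W = 193.5 kJ.
Reservoir entropy changes: ΔS_H = −Q_H/T_H = −340/673.00 = -0.5052 kJ/K and ΔS_C = +Q_C/T_C = 193.5/298.15 = 0.6489 kJ/K.
ΔS_univ = −Q_H/T_H + Q_C/T_C = 0.144 kJ/K (> 0, since η = 0.431 < η_Carnot = 0.557).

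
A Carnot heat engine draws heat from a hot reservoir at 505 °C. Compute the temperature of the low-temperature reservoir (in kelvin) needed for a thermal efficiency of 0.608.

T_H = 505 °C → 505 + 273.15 = 778.15 K.
From η = 1 − T_C/T_H, T_C = T_H·(1 − η) = 778.15 × (1 − 0.608) = 305.0 K.

T_C ≈ 305.0 K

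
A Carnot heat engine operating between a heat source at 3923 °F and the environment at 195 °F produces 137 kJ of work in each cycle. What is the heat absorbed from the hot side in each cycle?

Q_H ≈ 161 kJ

T_H = 3923 °F → (3923 − 32) × 5/9 = 2161.67 °C = 2434.82 K.
T_C = 195 °F → (195 − 32) × 5/9 = 90.56 °C = 363.71 K.
Carnot efficiency: η = 1 − T_C/T_H = 1 − 363.71/2434.82 = 0.8506.
Q_H = W/η = 137/0.8506 = 161 kJ.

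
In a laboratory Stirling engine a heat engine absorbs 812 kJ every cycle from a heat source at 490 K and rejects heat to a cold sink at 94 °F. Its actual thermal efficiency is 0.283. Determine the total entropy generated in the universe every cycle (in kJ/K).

T_C = 94 °F → (94 − 32) × 5/9 = 34.44 °C = 307.59 K.
W = η·Q_H = 0.283 × 812 = 229.8 kJ, so Q_C = Q_H − W = 582.2 kJ.
Entropy balance on the reservoirs: −Q_H/T_H = -1.657 kJ/K, +Q_C/T_C = 1.893 kJ/K.
ΔS_univ = −Q_H/T_H + Q_C/T_C = 0.236 kJ/K (> 0, since η = 0.283 < η_Carnot = 0.372).

ΔS_univ ≈ 0.236 kJ/K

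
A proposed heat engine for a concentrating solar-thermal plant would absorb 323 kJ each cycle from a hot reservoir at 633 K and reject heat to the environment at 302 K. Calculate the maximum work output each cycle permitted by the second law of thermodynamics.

W_max ≈ 168.9 kJ

The upper bound on efficiency is η_max = 1 − T_C/T_H = 1 − 302.00/633.00 = 0.5229.
W_max = η_max · Q_H = 0.5229 × 323 = 168.9 kJ.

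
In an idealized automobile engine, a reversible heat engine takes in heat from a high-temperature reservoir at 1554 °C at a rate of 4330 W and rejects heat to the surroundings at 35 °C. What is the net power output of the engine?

Ẇ ≈ 3600 W

T_H = 1554 °C → 1554 + 273.15 = 1827.15 K.
T_C = 35 °C → 35 + 273.15 = 308.15 K.
Carnot efficiency: η = 1 − T_C/T_H = 1 − 308.15/1827.15 = 0.8313.
W = η·Q_H = 0.8313 × 4330 = 3600 W.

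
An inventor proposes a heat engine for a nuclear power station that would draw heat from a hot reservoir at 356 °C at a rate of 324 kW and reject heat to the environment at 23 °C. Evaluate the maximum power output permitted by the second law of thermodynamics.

Ẇ_max ≈ 171 kW

T_H = 356 °C → 356 + 273.15 = 629.15 K.
T_C = 23 °C → 23 + 273.15 = 296.15 K.
No engine can exceed the Carnot limit: η_max = 1 − T_C/T_H = 1 − 296.15/629.15 = 0.5293.
W_max = η_max · Q_H = 0.5293 × 324 = 171 kW.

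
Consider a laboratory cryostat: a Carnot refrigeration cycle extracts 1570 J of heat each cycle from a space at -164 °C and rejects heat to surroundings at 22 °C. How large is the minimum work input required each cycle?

W_in ≈ 2675 J

T_H = 22 °C → 22 + 273.15 = 295.15 K.
T_C = -164 °C → -164 + 273.15 = 109.15 K.
Carnot COP: COP_R = T_C/(T_H − T_C) = 109.15/186.00 = 0.5868.
W = Q_C/COP_R = 1570/0.5868 = 2675 J.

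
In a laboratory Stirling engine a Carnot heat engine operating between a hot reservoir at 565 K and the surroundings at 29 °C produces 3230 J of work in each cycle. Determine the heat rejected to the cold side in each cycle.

T_C = 29 °C → 29 + 273.15 = 302.15 K.
Carnot efficiency: η = 1 − T_C/T_H = 1 − 302.15/565.00 = 0.4652.
Since Q_C/Q_H = T_C/T_H and Q_H = W/η, Q_C = W·T_C/(T_H − T_C) = 3230 × 302.15/262.85 = 3710 J.

Q_C ≈ 3710 J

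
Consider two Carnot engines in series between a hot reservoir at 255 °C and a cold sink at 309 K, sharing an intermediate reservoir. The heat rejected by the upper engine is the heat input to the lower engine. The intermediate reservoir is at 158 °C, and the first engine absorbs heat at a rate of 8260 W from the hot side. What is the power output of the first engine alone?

T_H = 255 °C → 255 + 273.15 = 528.15 K.
T_m = 158 °C → 158 + 273.15 = 431.15 K.
First-stage efficiency η₁ = 1 − T_m/T_H = 1 − 431.15/528.15 = 0.1837.
W₁ = η₁·Q_H = 0.1837 × 8260 = 1520 W.

Ẇ₁ ≈ 1520 W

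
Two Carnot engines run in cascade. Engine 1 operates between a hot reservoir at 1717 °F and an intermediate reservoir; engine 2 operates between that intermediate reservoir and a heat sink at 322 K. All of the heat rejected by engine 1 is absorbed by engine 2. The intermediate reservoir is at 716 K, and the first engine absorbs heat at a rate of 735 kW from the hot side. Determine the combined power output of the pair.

Ẇ_total ≈ 539 kW

T_H = 1717 °F → (1717 − 32) × 5/9 = 936.11 °C = 1209.26 K.
Two reversible stages in series are equivalent to a single Carnot engine between T_H and T_C, so η_total = 1 − T_C/T_H = 1 − 322.00/1209.26 = 0.7337.
W_total = η_total · Q_H = 0.7337 × 735 = 539 kW.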